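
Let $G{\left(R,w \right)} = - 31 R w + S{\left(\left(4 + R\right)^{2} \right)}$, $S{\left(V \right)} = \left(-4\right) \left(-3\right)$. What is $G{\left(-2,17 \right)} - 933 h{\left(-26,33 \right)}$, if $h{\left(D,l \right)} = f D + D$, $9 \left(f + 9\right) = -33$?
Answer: $-281944$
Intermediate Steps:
$f = - \frac{38}{3}$ ($f = -9 + \frac{1}{9} \left(-33\right) = -9 - \frac{11}{3} = - \frac{38}{3} \approx -12.667$)
$h{\left(D,l \right)} = - \frac{35 D}{3}$ ($h{\left(D,l \right)} = - \frac{38 D}{3} + D = - \frac{35 D}{3}$)
$S{\left(V \right)} = 12$
$G{\left(R,w \right)} = 12 - 31 R w$ ($G{\left(R,w \right)} = - 31 R w + 12 = 12 - 31 R w$)
$G{\left(-2,17 \right)} - 933 h{\left(-26,33 \right)} = \left(12 - \left(-62\right) 17\right) - 933 \left(\left(- \frac{35}{3}\right) \left(-26\right)\right) = \left(12 + 1054\right) - 283010 = 1066 - 283010 = -281944$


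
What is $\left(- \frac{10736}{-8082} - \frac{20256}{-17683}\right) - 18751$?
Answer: $- \frac{1339713486413}{71457003} \approx -18749.0$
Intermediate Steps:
$\left(- \frac{10736}{-8082} - \frac{20256}{-17683}\right) - 18751 = \left(\left(-10736\right) \left(- \frac{1}{8082}\right) - - \frac{20256}{17683}\right) - 18751 = \left(\frac{5368}{4041} + \frac{20256}{17683}\right) - 18751 = \frac{176776840}{71457003} - 18751 = - \frac{1339713486413}{71457003}$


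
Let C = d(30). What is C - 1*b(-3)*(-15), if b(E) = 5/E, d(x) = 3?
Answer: -22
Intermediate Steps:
C = 3
C - 1*b(-3)*(-15) = 3 - 1*(5/(-3))*(-15) = 3 - 1*(5*(-⅓))*(-15) = 3 - 1*(-5/3)*(-15) = 3 - (-5)*(-15)/3 = 3 - 1*25 = 3 - 25 = -22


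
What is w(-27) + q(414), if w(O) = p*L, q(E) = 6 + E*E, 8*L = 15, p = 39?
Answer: 1371801/8 ≈ 1.7148e+5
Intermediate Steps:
L = 15/8 (L = (⅛)*15 = 15/8 ≈ 1.8750)
q(E) = 6 + E²
w(O) = 585/8 (w(O) = 39*(15/8) = 585/8)
w(-27) + q(414) = 585/8 + (6 + 414²) = 585/8 + (6 + 171396) = 585/8 + 171402 = 1371801/8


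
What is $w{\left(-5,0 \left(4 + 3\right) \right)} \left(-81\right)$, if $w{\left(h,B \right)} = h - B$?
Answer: $405$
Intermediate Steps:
$w{\left(-5,0 \left(4 + 3\right) \right)} \left(-81\right) = \left(-5 - 0 \left(4 + 3\right)\right) \left(-81\right) = \left(-5 - 0 \cdot 7\right) \left(-81\right) = \left(-5 - 0\right) \left(-81\right) = \left(-5 + 0\right) \left(-81\right) = \left(-5\right) \left(-81\right) = 405$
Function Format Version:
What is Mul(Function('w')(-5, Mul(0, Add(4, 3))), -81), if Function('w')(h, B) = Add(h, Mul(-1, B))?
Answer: 405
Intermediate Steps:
Mul(Function('w')(-5, Mul(0, Add(4, 3))), -81) = Mul(Add(-5, Mul(-1, Mul(0, Add(4, 3)))), -81) = Mul(Add(-5, Mul(-1, Mul(0, 7))), -81) = Mul(Add(-5, Mul(-1, 0)), -81) = Mul(Add(-5, 0), -81) = Mul(-5, -81) = 405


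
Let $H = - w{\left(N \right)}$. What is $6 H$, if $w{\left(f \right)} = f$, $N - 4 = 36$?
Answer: $-240$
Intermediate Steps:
$N = 40$ ($N = 4 + 36 = 40$)
$H = -40$ ($H = \left(-1\right) 40 = -40$)
$6 H = 6 \left(-40\right) = -240$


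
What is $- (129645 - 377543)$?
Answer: $247898$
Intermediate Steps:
$- (129645 - 377543) = \left(-1\right) \left(-247898\right) = 247898$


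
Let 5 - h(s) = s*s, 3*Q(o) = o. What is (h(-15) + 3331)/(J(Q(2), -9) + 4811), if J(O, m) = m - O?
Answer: 9333/14404 ≈ 0.64795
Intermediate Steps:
Q(o) = o/3
h(s) = 5 - s**2 (h(s) = 5 - s*s = 5 - s**2)
(h(-15) + 3331)/(J(Q(2), -9) + 4811) = ((5 - 1*(-15)**2) + 3331)/((-9 - 2/3) + 4811) = ((5 - 1*225) + 3331)/((-9 - 1*2/3) + 4811) = ((5 - 225) + 3331)/((-9 - 2/3) + 4811) = (-220 + 3331)/(-29/3 + 4811) = 3111/(14404/3) = 3111*(3/14404) = 9333/14404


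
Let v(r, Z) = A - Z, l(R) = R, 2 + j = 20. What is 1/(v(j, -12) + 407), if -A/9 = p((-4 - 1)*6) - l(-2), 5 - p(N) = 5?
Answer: 1/401 ≈ 0.0024938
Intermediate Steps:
j = 18 (j = -2 + 20 = 18)
p(N) = 0 (p(N) = 5 - 1*5 = 5 - 5 = 0)
A = -18 (A = -9*(0 - 1*(-2)) = -9*(0 + 2) = -9*2 = -18)
v(r, Z) = -18 - Z
1/(v(j, -12) + 407) = 1/((-18 - 1*(-12)) + 407) = 1/((-18 + 12) + 407) = 1/(-6 + 407) = 1/401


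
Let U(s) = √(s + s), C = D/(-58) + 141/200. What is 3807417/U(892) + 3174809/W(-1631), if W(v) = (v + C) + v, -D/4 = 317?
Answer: -18413892200/18788711 + 3807417*√446/892 ≈ 89163.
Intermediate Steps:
D = -1268 (D = -4*317 = -1268)
C = 130889/5800 (C = -1268/(-58) + 141/200 = -1268*(-1/58) + 141*(1/200) = 634/29 + 141/200 = 130889/5800 ≈ 22.567)
W(v) = 130889/5800 + 2*v (W(v) = (v + 130889/5800) + v = (130889/5800 + v) + v = 130889/5800 + 2*v)
U(s) = √2*√s (U(s) = √(2*s) = √2*√s)
3807417/U(892) + 3174809/W(-1631) = 3807417/((√2*√892)) + 3174809/(130889/5800 + 2*(-1631)) = 3807417/((√2*(2*√223))) + 3174809/(130889/5800 - 3262) = 3807417/((2*√446)) + 3174809/(-18788711/5800) = 3807417*(√446/892) + 3174809*(-5800/18788711) = 3807417*√446/892 - 18413892200/18788711 = -18413892200/18788711 + 3807417*√446/892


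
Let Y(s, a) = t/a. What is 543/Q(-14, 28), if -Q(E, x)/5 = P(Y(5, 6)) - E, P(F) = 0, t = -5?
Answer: -543/70 ≈ -7.7571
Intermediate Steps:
Y(s, a) = -5/a
Q(E, x) = 5*E (Q(E, x) = -5*(0 - E) = -(-5)*E = 5*E)
543/Q(-14, 28) = 543/((5*(-14))) = 543/(-70) = 543*(-1/70) = -543/70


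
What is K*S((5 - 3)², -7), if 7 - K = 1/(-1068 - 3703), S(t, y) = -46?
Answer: -1536308/4771 ≈ -322.01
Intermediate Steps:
K = 33398/4771 (K = 7 - 1/(-1068 - 3703) = 7 - 1/(-4771) = 7 - 1*(-1/4771) = 7 + 1/4771 = 33398/4771 ≈ 7.0002)
K*S((5 - 3)², -7) = (33398/4771)*(-46) = -1536308/4771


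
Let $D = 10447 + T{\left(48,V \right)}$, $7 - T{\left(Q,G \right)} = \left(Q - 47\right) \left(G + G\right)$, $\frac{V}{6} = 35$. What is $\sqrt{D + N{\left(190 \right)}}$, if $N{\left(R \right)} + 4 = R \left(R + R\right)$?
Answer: $\sqrt{82230} \approx 286.76$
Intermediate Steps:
$V = 210$ ($V = 6 \cdot 35 = 210$)
$T{\left(Q,G \right)} = 7 - 2 G \left(-47 + Q\right)$ ($T{\left(Q,G \right)} = 7 - \left(Q - 47\right) \left(G + G\right) = 7 - \left(-47 + Q\right) 2 G = 7 - 2 G \left(-47 + Q\right)$)
$N{\left(R \right)} = -4 + 2 R^{2}$ ($N{\left(R \right)} = -4 + R \left(R + R\right) = -4 + R 2 R = -4 + 2 R^{2}$)
$D = 10034$ ($D = 10447 + \left(7 + 94 \cdot 210 - 420 \cdot 48\right) = 10447 + \left(7 + 19740 - 20160\right) = 10447 - 413 = 10034$)
$\sqrt{D + N{\left(190 \right)}} = \sqrt{10034 - \left(4 - 2 \cdot 190^{2}\right)} = \sqrt{10034 + \left(-4 + 2 \cdot 36100\right)} = \sqrt{10034 + \left(-4 + 72200\right)} = \sqrt{10034 + 72196} = \sqrt{82230}$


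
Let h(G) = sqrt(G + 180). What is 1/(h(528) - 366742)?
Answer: -183371/67249846928 - sqrt(177)/67249846928 ≈ -2.7269e-6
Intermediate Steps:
h(G) = sqrt(180 + G)
1/(h(528) - 366742) = 1/(sqrt(180 + 528) - 366742) = 1/(sqrt(708) - 366742) = 1/(2*sqrt(177) - 366742) = 1/(-366742 + 2*sqrt(177))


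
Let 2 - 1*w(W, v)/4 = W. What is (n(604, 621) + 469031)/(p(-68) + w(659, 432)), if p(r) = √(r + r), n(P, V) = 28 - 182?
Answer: -308052189/1726630 - 468877*I*√34/3453260 ≈ -178.41 - 0.79172*I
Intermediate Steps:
w(W, v) = 8 - 4*W
n(P, V) = -154
p(r) = √2*√r (p(r) = √(2*r) = √2*√r)
(n(604, 621) + 469031)/(p(-68) + w(659, 432)) = (-154 + 469031)/(√2*√(-68) + (8 - 4*659)) = 468877/(√2*(2*I*√17) + (8 - 2636)) = 468877/(2*I*√34 - 2628) = 468877/(-2628 + 2*I*√34)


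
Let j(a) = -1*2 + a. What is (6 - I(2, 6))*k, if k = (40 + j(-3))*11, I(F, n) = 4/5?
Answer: 2002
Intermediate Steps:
I(F, n) = ⅘ (I(F, n) = 4*(⅕) = ⅘)
j(a) = -2 + a
k = 385 (k = (40 + (-2 - 3))*11 = (40 - 5)*11 = 35*11 = 385)
(6 - I(2, 6))*k = (6 - 1*⅘)*385 = (6 - ⅘)*385 = (26/5)*385 = 2002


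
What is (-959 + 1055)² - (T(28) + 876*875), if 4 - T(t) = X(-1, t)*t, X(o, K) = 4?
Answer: -757176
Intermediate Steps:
T(t) = 4 - 4*t
(-959 + 1055)² - (T(28) + 876*875) = (-959 + 1055)² - ((4 - 4*28) + 876*875) = 96² - ((4 - 112) + 766500) = 9216 - (-108 + 766500) = 9216 - 1*766392 = 9216 - 766392 = -757176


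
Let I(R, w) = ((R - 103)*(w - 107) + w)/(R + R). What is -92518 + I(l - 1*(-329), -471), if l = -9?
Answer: -59337417/640 ≈ -92715.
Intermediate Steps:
I(R, w) = (w + (-107 + w)*(-103 + R))/(2*R) (I(R, w) = ((-103 + R)*(-107 + w) + w)/((2*R)) = ((-107 + w)*(-103 + R) + w)*(1/(2*R)) = (w + (-107 + w)*(-103 + R))*(1/(2*R)) = (w + (-107 + w)*(-103 + R))/(2*R))
-92518 + I(l - 1*(-329), -471) = -92518 + (11021 - 102*(-471) + (-9 - 1*(-329))*(-107 - 471))/(2*(-9 - 1*(-329))) = -92518 + (11021 + 48042 + (-9 + 329)*(-578))/(2*(-9 + 329)) = -92518 + (1/2)*(11021 + 48042 + 320*(-578))/320 = -92518 + (1/2)*(1/320)*(11021 + 48042 - 184960) = -92518 + (1/2)*(1/320)*(-125897) = -92518 - 125897/640 = -59337417/640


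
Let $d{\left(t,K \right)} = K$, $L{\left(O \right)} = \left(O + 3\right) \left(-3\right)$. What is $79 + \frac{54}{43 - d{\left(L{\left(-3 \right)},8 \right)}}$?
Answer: $\frac{2819}{35} \approx 80.543$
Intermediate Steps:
$L{\left(O \right)} = -9 - 3 O$ ($L{\left(O \right)} = \left(3 + O\right) \left(-3\right) = -9 - 3 O$)
$79 + \frac{54}{43 - d{\left(L{\left(-3 \right)},8 \right)}} = 79 + \frac{54}{43 - 8} = 79 + \frac{54}{35} = \frac{2819}{35}$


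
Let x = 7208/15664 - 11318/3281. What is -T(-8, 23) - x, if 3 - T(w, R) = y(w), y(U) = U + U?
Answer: -102855299/6424198 ≈ -16.011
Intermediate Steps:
y(U) = 2*U
T(w, R) = 3 - 2*w
x = -19204463/6424198 (x = 7208*(1/15664) - 11318*1/3281 = 901/1958 - 11318/3281 = -19204463/6424198 ≈ -2.9894)
-T(-8, 23) - x = -(3 - 2*(-8)) - 1*(-19204463/6424198) = -(3 + 16) + 19204463/6424198 = -1*19 + 19204463/6424198 = -19 + 19204463/6424198 = -102855299/6424198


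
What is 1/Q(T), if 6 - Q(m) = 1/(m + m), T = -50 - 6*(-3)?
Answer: 64/385 ≈ 0.16623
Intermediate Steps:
T = -32 (T = -50 + 18 = -32)
Q(m) = 6 - 1/(2*m) (Q(m) = 6 - 1/(m + m) = 6 - 1/(2*m))
1/Q(T) = 1/(6 - 1/2/(-32)) = 1/(6 - 1/2*(-1/32)) = 1/(6 + 1/64) = 1/(385/64) = 64/385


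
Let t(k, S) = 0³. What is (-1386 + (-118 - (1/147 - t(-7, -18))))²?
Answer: 48880345921/21609 ≈ 2.2620e+6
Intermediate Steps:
t(k, S) = 0
(-1386 + (-118 - (1/147 - t(-7, -18))))² = (-1386 + (-118 - (1/147 - 1*0)))² = (-1386 + (-118 - (1/147 + 0)))² = (-1386 + (-118 - 1*1/147))² = (-1386 + (-118 - 1/147))² = (-1386 - 17347/147)² = (-221089/147)² = 48880345921/21609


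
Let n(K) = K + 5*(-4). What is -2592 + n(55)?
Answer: -2557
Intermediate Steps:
n(K) = -20 + K (n(K) = K - 20 = -20 + K)
-2592 + n(55) = -2592 + (-20 + 55) = -2592 + 35 = -2557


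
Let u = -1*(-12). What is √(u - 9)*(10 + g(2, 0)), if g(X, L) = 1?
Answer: 11*√3 ≈ 19.053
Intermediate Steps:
u = 12
√(u - 9)*(10 + g(2, 0)) = √(12 - 9)*(10 + 1) = √3*11 = 11*√3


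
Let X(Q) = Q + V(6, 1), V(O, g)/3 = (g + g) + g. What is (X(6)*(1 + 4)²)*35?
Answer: 13125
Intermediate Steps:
V(O, g) = 9*g (V(O, g) = 3*((g + g) + g) = 3*(2*g + g) = 3*(3*g) = 9*g)
X(Q) = 9 + Q (X(Q) = Q + 9*1 = Q + 9 = 9 + Q)
(X(6)*(1 + 4)²)*35 = ((9 + 6)*(1 + 4)²)*35 = (15*5²)*35 = (15*25)*35 = 375*35 = 13125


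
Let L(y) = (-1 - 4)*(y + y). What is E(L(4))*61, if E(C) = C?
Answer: -2440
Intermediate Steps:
L(y) = -10*y
E(L(4))*61 = -10*4*61 = -40*61 = -2440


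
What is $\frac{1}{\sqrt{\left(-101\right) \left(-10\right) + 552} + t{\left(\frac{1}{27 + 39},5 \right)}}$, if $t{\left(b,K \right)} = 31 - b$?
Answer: $- \frac{134970}{2622047} + \frac{4356 \sqrt{1562}}{2622047} \approx 0.014183$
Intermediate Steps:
$\frac{1}{\sqrt{\left(-101\right) \left(-10\right) + 552} + t{\left(\frac{1}{27 + 39},5 \right)}} = \frac{1}{\sqrt{\left(-101\right) \left(-10\right) + 552} + \left(31 - \frac{1}{27 + 39}\right)} = \frac{1}{\sqrt{1010 + 552} + \left(31 - \frac{1}{66}\right)} = \frac{1}{\sqrt{1562} + \left(31 - \frac{1}{66}\right)} = \frac{1}{\sqrt{1562} + \frac{2045}{66}} = \frac{1}{\frac{2045}{66} + \sqrt{1562}}$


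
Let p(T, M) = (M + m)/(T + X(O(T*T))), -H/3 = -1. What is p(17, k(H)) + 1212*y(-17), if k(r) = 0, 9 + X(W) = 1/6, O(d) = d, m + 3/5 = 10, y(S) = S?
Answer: -5047698/245 ≈ -20603.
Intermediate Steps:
H = 3 (H = -3*(-1) = 3)
m = 47/5 (m = -⅗ + 10 = 47/5 ≈ 9.4000)
X(W) = -53/6 (X(W) = -9 + 1/6 = -9 + 1*(⅙) = -9 + ⅙ = -53/6)
p(T, M) = (47/5 + M)/(-53/6 + T) (p(T, M) = (M + 47/5)/(T - 53/6) = (47/5 + M)/(-53/6 + T))
p(17, k(H)) + 1212*y(-17) = 6*(47 + 5*0)/(5*(-53 + 6*17)) + 1212*(-17) = 6*(47 + 0)/(5*(-53 + 102)) - 20604 = (6/5)*47/49 - 20604 = (6/5)*(1/49)*47 - 20604 = 282/245 - 20604 = -5047698/245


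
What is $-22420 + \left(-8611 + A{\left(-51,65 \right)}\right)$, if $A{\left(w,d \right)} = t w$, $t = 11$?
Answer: $-31592$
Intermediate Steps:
$A{\left(w,d \right)} = 11 w$
$-22420 + \left(-8611 + A{\left(-51,65 \right)}\right) = -22420 + \left(-8611 + 11 \left(-51\right)\right) = -22420 - 9172 = -31592$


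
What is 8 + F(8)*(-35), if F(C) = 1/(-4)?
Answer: 67/4 ≈ 16.750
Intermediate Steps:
F(C) = -¼
8 + F(8)*(-35) = 8 - ¼*(-35) = 8 + 35/4 = 67/4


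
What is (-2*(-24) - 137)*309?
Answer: -27501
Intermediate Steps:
(-2*(-24) - 137)*309 = (48 - 137)*309 = -89*309 = -27501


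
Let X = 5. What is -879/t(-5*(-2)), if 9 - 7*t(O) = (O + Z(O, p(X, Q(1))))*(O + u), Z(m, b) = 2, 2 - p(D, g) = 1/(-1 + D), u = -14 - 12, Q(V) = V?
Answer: -2051/67 ≈ -30.612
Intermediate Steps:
u = -26
p(D, g) = 2 - 1/(-1 + D)
t(O) = 9/7 - (-26 + O)*(2 + O)/7 (t(O) = 9/7 - (O + 2)*(O - 26)/7 = 9/7 - (2 + O)*(-26 + O)/7 = 9/7 - (-26 + O)*(2 + O)/7)
-879/t(-5*(-2)) = -879/(61/7 - (-5*(-2))²/7 + 24*(-5*(-2))/7) = -879/(61/7 - ⅐*10² + (24/7)*10) = -879/(61/7 - ⅐*100 + 240/7) = -879/(61/7 - 100/7 + 240/7) = -879/201/7 = -879*7/201 = -2051/67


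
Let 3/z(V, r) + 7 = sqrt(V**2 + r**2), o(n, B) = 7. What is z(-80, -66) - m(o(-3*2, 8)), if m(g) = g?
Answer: -24976/3569 + 2*sqrt(2689)/3569 ≈ -6.9690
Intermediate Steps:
z(V, r) = 3/(-7 + sqrt(V**2 + r**2))
z(-80, -66) - m(o(-3*2, 8)) = 3/(-7 + sqrt((-80)**2 + (-66)**2)) - 1*7 = 3/(-7 + sqrt(6400 + 4356)) - 7 = 3/(-7 + sqrt(10756)) - 7 = 3/(-7 + 2*sqrt(2689)) - 7 = -7 + 3/(-7 + 2*sqrt(2689))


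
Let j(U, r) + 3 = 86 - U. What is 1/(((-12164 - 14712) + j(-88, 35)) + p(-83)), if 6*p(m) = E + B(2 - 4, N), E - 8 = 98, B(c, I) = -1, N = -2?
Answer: -2/53375 ≈ -3.7471e-5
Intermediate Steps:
E = 106 (E = 8 + 98 = 106)
j(U, r) = 83 - U (j(U, r) = -3 + (86 - U) = 83 - U)
p(m) = 35/2 (p(m) = (106 - 1)/6 = (1/6)*105 = 35/2)
1/(((-12164 - 14712) + j(-88, 35)) + p(-83)) = 1/(((-12164 - 14712) + (83 - 1*(-88))) + 35/2) = 1/((-26876 + (83 + 88)) + 35/2) = 1/((-26876 + 171) + 35/2) = 1/(-26705 + 35/2) = 1/(-53375/2) = -2/53375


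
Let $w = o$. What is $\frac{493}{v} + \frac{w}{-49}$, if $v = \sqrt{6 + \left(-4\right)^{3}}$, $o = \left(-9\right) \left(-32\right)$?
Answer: $- \frac{288}{49} - \frac{17 i \sqrt{58}}{2} \approx -5.8775 - 64.734 i$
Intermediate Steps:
$o = 288$
$w = 288$
$v = i \sqrt{58}$ ($v = \sqrt{6 - 64} = \sqrt{-58} = i \sqrt{58} \approx 7.6158 i$)
$\frac{493}{v} + \frac{w}{-49} = \frac{493}{i \sqrt{58}} + \frac{288}{-49} = 493 \left(- \frac{i \sqrt{58}}{58}\right) + 288 \left(- \frac{1}{49}\right) = - \frac{17 i \sqrt{58}}{2} - \frac{288}{49} = - \frac{288}{49} - \frac{17 i \sqrt{58}}{2}$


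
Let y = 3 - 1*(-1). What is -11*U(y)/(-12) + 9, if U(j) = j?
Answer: 38/3 ≈ 12.667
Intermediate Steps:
y = 4 (y = 3 + 1 = 4)
-11*U(y)/(-12) + 9 = -11*4/(-12) + 9 = -44*(-1/12) + 9 = 11/3 + 9 = 38/3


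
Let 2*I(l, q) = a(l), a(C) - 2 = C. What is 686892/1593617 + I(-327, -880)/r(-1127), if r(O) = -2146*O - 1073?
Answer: 3320562307171/7705039390746 ≈ 0.43096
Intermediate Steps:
a(C) = 2 + C
I(l, q) = 1 + l/2 (I(l, q) = (2 + l)/2 = 1 + l/2)
r(O) = -1073 - 2146*O
686892/1593617 + I(-327, -880)/r(-1127) = 686892/1593617 + (1 + (½)*(-327))/(-1073 - 2146*(-1127)) = 686892*(1/1593617) + (1 - 327/2)/(-1073 + 2418542) = 686892/1593617 - 325/2/2417469 = 686892/1593617 - 325/2*1/2417469 = 686892/1593617 - 325/4834938 = 3320562307171/7705039390746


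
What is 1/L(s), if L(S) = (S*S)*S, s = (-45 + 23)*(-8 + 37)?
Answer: -1/259694072 ≈ -3.8507e-9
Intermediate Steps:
s = -638 (s = -22*29 = -638)
L(S) = S³ (L(S) = S²*S = S³)
1/L(s) = 1/((-638)³) = 1/(-259694072) = -1/259694072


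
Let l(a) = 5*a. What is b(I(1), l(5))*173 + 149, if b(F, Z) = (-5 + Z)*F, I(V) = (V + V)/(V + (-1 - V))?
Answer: -6771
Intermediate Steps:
I(V) = -2*V (I(V) = (2*V)/(-1) = (2*V)*(-1) = -2*V)
b(F, Z) = F*(-5 + Z)
b(I(1), l(5))*173 + 149 = ((-2*1)*(-5 + 5*5))*173 + 149 = -2*(-5 + 25)*173 + 149 = -2*20*173 + 149 = -40*173 + 149 = -6920 + 149 = -6771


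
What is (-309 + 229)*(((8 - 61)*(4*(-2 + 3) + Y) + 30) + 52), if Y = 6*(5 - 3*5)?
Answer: -244000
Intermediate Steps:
Y = -60 (Y = 6*(5 - 15) = 6*(-10) = -60)
(-309 + 229)*(((8 - 61)*(4*(-2 + 3) + Y) + 30) + 52) = (-309 + 229)*(((8 - 61)*(4*(-2 + 3) - 60) + 30) + 52) = -80*((-53*(4*1 - 60) + 30) + 52) = -80*((-53*(4 - 60) + 30) + 52) = -80*((-53*(-56) + 30) + 52) = -80*((2968 + 30) + 52) = -80*(2998 + 52) = -80*3050 = -244000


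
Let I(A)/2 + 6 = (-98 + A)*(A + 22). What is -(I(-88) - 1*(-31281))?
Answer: -55821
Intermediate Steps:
I(A) = -12 + 2*(-98 + A)*(22 + A) (I(A) = -12 + 2*((-98 + A)*(A + 22)) = -12 + 2*((-98 + A)*(22 + A)) = -12 + 2*(-98 + A)*(22 + A))
-(I(-88) - 1*(-31281)) = -((-4324 - 152*(-88) + 2*(-88)²) - 1*(-31281)) = -((-4324 + 13376 + 2*7744) + 31281) = -((-4324 + 13376 + 15488) + 31281) = -(24540 + 31281) = -1*55821 = -55821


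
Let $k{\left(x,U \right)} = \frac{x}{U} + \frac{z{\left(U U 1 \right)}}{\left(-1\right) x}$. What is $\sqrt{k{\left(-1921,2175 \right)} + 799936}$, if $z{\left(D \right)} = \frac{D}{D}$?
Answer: $\frac{7 \sqrt{11399660732856882}}{835635} \approx 894.39$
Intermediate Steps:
$z{\left(D \right)} = 1$
$k{\left(x,U \right)} = - \frac{1}{x} + \frac{x}{U}$ ($k{\left(x,U \right)} = \frac{x}{U} + 1 \frac{1}{\left(-1\right) x} = \frac{x}{U} + 1 \left(- \frac{1}{x}\right) = \frac{x}{U} - \frac{1}{x} = - \frac{1}{x} + \frac{x}{U}$)
$\sqrt{k{\left(-1921,2175 \right)} + 799936} = \sqrt{\left(- \frac{1}{-1921} - \frac{1921}{2175}\right) + 799936} = \sqrt{\left(\left(-1\right) \left(- \frac{1}{1921}\right) - \frac{1921}{2175}\right) + 799936} = \sqrt{\left(\frac{1}{1921} - \frac{1921}{2175}\right) + 799936} = \sqrt{- \frac{3688066}{4178175} + 799936} = \sqrt{\frac{3342268908734}{4178175}} = \frac{7 \sqrt{11399660732856882}}{835635}$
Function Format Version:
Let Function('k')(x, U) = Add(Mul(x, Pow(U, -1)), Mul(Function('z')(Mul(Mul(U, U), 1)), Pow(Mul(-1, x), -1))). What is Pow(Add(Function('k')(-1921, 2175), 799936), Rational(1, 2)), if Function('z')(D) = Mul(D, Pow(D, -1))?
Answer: Mul(Rational(7, 835635), Pow(11399660732856882, Rational(1, 2))) ≈ 894.39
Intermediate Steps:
Function('z')(D) = 1
Function('k')(x, U) = Add(Mul(-1, Pow(x, -1)), Mul(x, Pow(U, -1))) (Function('k')(x, U) = Add(Mul(x, Pow(U, -1)), Mul(1, Pow(Mul(-1, x), -1))) = Add(Mul(x, Pow(U, -1)), Mul(1, Mul(-1, Pow(x, -1)))) = Add(Mul(x, Pow(U, -1)), Mul(-1, Pow(x, -1))) = Add(Mul(-1, Pow(x, -1)), Mul(x, Pow(U, -1))))
Pow(Add(Function('k')(-1921, 2175), 799936), Rational(1, 2)) = Pow(Add(Add(Mul(-1, Pow(-1921, -1)), Mul(-1921, Pow(2175, -1))), 799936), Rational(1, 2)) = Pow(Add(Add(Mul(-1, Rational(-1, 1921)), Mul(-1921, Rational(1, 2175))), 799936), Rational(1, 2)) = Pow(Add(Add(Rational(1, 1921), Rational(-1921, 2175)), 799936), Rational(1, 2)) = Pow(Add(Rational(-3688066, 4178175), 799936), Rational(1, 2)) = Pow(Rational(3342268908734, 4178175), Rational(1, 2)) = Mul(Rational(7, 835635), Pow(11399660732856882, Rational(1, 2)))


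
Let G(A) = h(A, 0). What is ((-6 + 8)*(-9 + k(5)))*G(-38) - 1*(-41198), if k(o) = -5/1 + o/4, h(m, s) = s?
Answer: 41198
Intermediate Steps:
G(A) = 0
k(o) = -5 + o/4 (k(o) = -5*1 + o*(1/4) = -5 + o/4)
((-6 + 8)*(-9 + k(5)))*G(-38) - 1*(-41198) = ((-6 + 8)*(-9 + (-5 + (1/4)*5)))*0 - 1*(-41198) = (2*(-9 + (-5 + 5/4)))*0 + 41198 = (2*(-9 - 15/4))*0 + 41198 = (2*(-51/4))*0 + 41198 = -51/2*0 + 41198 = 0 + 41198 = 41198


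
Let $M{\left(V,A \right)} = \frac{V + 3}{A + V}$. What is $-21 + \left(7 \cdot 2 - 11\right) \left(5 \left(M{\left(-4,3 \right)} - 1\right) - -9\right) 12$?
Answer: $303$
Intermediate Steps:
$M{\left(V,A \right)} = \frac{3 + V}{A + V}$
$-21 + \left(7 \cdot 2 - 11\right) \left(5 \left(M{\left(-4,3 \right)} - 1\right) - -9\right) 12 = -21 + \left(7 \cdot 2 - 11\right) \left(5 \left(\frac{3 - 4}{3 - 4} - 1\right) - -9\right) 12 = -21 + \left(14 - 11\right) \left(5 \left(\frac{1}{-1} \left(-1\right) - 1\right) + 9\right) 12 = -21 + 3 \left(5 \left(\left(-1\right) \left(-1\right) - 1\right) + 9\right) 12 = -21 + 3 \left(5 \left(1 - 1\right) + 9\right) 12 = -21 + 3 \left(5 \cdot 0 + 9\right) 12 = -21 + 3 \left(0 + 9\right) 12 = -21 + 3 \cdot 9 \cdot 12 = -21 + 27 \cdot 12 = -21 + 324 = 303$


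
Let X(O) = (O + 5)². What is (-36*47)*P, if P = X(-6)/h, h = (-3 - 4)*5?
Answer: 1692/35 ≈ 48.343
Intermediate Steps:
X(O) = (5 + O)²
h = -35 (h = -7*5 = -35)
P = -1/35 (P = (5 - 6)²/(-35) = (-1)²*(-1/35) = 1*(-1/35) = -1/35 ≈ -0.028571)
(-36*47)*P = -36*47*(-1/35) = -1692*(-1/35) = 1692/35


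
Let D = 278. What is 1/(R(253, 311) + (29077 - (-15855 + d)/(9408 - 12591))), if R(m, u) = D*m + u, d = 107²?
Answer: 3183/317410720 ≈ 1.0028e-5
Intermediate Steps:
d = 11449
R(m, u) = u + 278*m (R(m, u) = 278*m + u = u + 278*m)
1/(R(253, 311) + (29077 - (-15855 + d)/(9408 - 12591))) = 1/((311 + 278*253) + (29077 - (-15855 + 11449)/(9408 - 12591))) = 1/((311 + 70334) + (29077 - (-4406)/(-3183))) = 1/(70645 + (29077 - (-4406)*(-1)/3183)) = 1/(70645 + (29077 - 1*4406/3183)) = 1/(70645 + (29077 - 4406/3183)) = 1/(70645 + 92547685/3183) = 1/(317410720/3183) = 3183/317410720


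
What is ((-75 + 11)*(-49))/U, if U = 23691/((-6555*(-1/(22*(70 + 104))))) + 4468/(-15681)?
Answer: 1678886265/7406600219 ≈ 0.22667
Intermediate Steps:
U = 474022414016/34262985 (U = 23691/((-6555/(174*(-22)))) + 4468*(-1/15681) = 23691/((-6555/(-3828))) - 4468/15681 = 23691/((-6555*(-1/3828))) - 4468/15681 = 23691/(2185/1276) - 4468/15681 = 23691*(1276/2185) - 4468/15681 = 30229716/2185 - 4468/15681 = 474022414016/34262985 ≈ 13835.)
((-75 + 11)*(-49))/U = ((-75 + 11)*(-49))/(474022414016/34262985) = -64*(-49)*(34262985/474022414016) = 3136*(34262985/474022414016) = 1678886265/7406600219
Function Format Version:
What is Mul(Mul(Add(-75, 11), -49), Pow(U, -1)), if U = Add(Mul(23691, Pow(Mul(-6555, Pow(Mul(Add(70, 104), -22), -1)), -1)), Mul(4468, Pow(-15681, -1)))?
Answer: Rational(1678886265, 7406600219) ≈ 0.22667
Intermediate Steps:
U = Rational(474022414016, 34262985) (U = Add(Mul(23691, Pow(Mul(-6555, Pow(Mul(174, -22), -1)), -1)), Mul(4468, Rational(-1, 15681))) = Add(Mul(23691, Pow(Mul(-6555, Pow(-3828, -1)), -1)), Rational(-4468, 15681)) = Add(Mul(23691, Pow(Mul(-6555, Rational(-1, 3828)), -1)), Rational(-4468, 15681)) = Add(Mul(23691, Pow(Rational(2185, 1276), -1)), Rational(-4468, 15681)) = Add(Mul(23691, Rational(1276, 2185)), Rational(-4468, 15681)) = Add(Rational(30229716, 2185), Rational(-4468, 15681)) = Rational(474022414016, 34262985) ≈ 13835.)
Mul(Mul(Add(-75, 11), -49), Pow(U, -1)) = Mul(Mul(Add(-75, 11), -49), Pow(Rational(474022414016, 34262985), -1)) = Mul(Mul(-64, -49), Rational(34262985, 474022414016)) = Mul(3136, Rational(34262985, 474022414016)) = Rational(1678886265, 7406600219)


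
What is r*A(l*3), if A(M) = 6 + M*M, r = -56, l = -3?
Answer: -4872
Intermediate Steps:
A(M) = 6 + M²
r*A(l*3) = -56*(6 + (-3*3)²) = -56*(6 + (-9)²) = -56*(6 + 81) = -56*87 = -4872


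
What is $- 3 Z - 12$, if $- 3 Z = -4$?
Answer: $-16$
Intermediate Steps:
$Z = \frac{4}{3}$ ($Z = \left(- \frac{1}{3}\right) \left(-4\right) = \frac{4}{3} \approx 1.3333$)
$- 3 Z - 12 = \left(-3\right) \frac{4}{3} - 12 = -4 - 12 = -16$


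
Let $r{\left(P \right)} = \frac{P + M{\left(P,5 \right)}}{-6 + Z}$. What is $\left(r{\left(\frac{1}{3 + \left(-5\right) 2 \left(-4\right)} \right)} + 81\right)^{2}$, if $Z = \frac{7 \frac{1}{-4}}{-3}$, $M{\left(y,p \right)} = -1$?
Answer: $\frac{51483156201}{7812025} \approx 6590.2$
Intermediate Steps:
$Z = \frac{7}{12}$ ($Z = 7 \left(- \frac{1}{4}\right) \left(- \frac{1}{3}\right) = \left(- \frac{7}{4}\right) \left(- \frac{1}{3}\right) = \frac{7}{12} \approx 0.58333$)
$r{\left(P \right)} = \frac{12}{65} - \frac{12 P}{65}$ ($r{\left(P \right)} = \frac{P - 1}{-6 + \frac{7}{12}} = \frac{-1 + P}{- \frac{65}{12}} = \left(-1 + P\right) \left(- \frac{12}{65}\right) = \frac{12}{65} - \frac{12 P}{65}$)
$\left(r{\left(\frac{1}{3 + \left(-5\right) 2 \left(-4\right)} \right)} + 81\right)^{2} = \left(\left(\frac{12}{65} - \frac{12}{65 \left(3 + \left(-5\right) 2 \left(-4\right)\right)}\right) + 81\right)^{2} = \left(\left(\frac{12}{65} - \frac{12}{65 \left(3 - -40\right)}\right) + 81\right)^{2} = \left(\left(\frac{12}{65} - \frac{12}{65 \left(3 + 40\right)}\right) + 81\right)^{2} = \left(\left(\frac{12}{65} - \frac{12}{65 \cdot 43}\right) + 81\right)^{2} = \left(\left(\frac{12}{65} - \frac{12}{2795}\right) + 81\right)^{2} = \left(\frac{504}{2795} + 81\right)^{2} = \left(\frac{226899}{2795}\right)^{2} = \frac{51483156201}{7812025}$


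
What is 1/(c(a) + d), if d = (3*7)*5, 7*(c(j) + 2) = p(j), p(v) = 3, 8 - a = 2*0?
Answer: 7/724 ≈ 0.0096685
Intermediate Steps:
a = 8 (a = 8 - 2*0 = 8 - 1*0 = 8 + 0 = 8)
c(j) = -11/7 (c(j) = -2 + (⅐)*3 = -2 + 3/7 = -11/7)
d = 105 (d = 21*5 = 105)
1/(c(a) + d) = 1/(-11/7 + 105) = 1/(724/7) = 7/724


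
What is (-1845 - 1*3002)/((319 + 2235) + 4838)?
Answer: -4847/7392 ≈ -0.65571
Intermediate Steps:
(-1845 - 1*3002)/((319 + 2235) + 4838) = (-1845 - 3002)/(2554 + 4838) = -4847/7392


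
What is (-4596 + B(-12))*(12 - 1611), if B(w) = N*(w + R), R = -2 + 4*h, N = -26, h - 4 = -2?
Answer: 7099560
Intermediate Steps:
h = 2 (h = 4 - 2 = 2)
R = 6 (R = -2 + 4*2 = -2 + 8 = 6)
B(w) = -156 - 26*w (B(w) = -26*(w + 6) = -26*(6 + w) = -156 - 26*w)
(-4596 + B(-12))*(12 - 1611) = (-4596 + (-156 - 26*(-12)))*(12 - 1611) = (-4596 + (-156 + 312))*(-1599) = (-4596 + 156)*(-1599) = -4440*(-1599) = 7099560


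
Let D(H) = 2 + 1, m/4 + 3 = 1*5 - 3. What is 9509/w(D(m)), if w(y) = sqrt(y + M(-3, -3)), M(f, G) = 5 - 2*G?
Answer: 9509*sqrt(14)/14 ≈ 2541.4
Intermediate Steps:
m = -4 (m = -12 + 4*(1*5 - 3) = -12 + 4*(5 - 3) = -12 + 4*2 = -12 + 8 = -4)
D(H) = 3
w(y) = sqrt(11 + y) (w(y) = sqrt(y + (5 - 2*(-3))) = sqrt(y + (5 + 6)) = sqrt(y + 11) = sqrt(11 + y))
9509/w(D(m)) = 9509/(sqrt(11 + 3)) = 9509/(sqrt(14)) = 9509*(sqrt(14)/14) = 9509*sqrt(14)/14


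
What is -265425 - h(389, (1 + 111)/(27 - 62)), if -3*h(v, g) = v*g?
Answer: -3987599/15 ≈ -2.6584e+5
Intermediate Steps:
h(v, g) = -g*v/3 (h(v, g) = -v*g/3 = -g*v/3)
-265425 - h(389, (1 + 111)/(27 - 62)) = -265425 - (-1)*(1 + 111)/(27 - 62)*389/3 = -265425 - (-1)*112/(-35)*389/3 = -265425 - (-1)*112*(-1/35)*389/3 = -265425 - (-1)*(-16)*389/(3*5) = -265425 - 1*6224/15 = -265425 - 6224/15 = -3987599/15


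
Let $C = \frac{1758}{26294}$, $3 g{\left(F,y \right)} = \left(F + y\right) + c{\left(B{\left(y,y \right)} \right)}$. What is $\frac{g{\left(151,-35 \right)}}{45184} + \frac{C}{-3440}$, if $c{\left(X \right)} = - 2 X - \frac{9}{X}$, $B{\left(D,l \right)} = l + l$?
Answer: $\frac{10031383777}{5364127453440} \approx 0.0018701$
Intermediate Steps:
$B{\left(D,l \right)} = 2 l$
$c{\left(X \right)} = - \frac{9}{X} - 2 X$
$g{\left(F,y \right)} = - y - \frac{3}{2 y} + \frac{F}{3}$ ($g{\left(F,y \right)} = \frac{\left(F + y\right) - \left(9 \frac{1}{2 y} + 2 \cdot 2 y\right)}{3} = \frac{\left(F + y\right) - \left(4 y + 9 \cdot \frac{1}{2} \frac{1}{y}\right)}{3} = \frac{\left(F + y\right) - \left(4 y + \frac{9}{2 y}\right)}{3} = \frac{F - 3 y - \frac{9}{2 y}}{3} = - y - \frac{3}{2 y} + \frac{F}{3}$)
$C = \frac{879}{13147}$ ($C = 1758 \cdot \frac{1}{26294} = \frac{879}{13147} \approx 0.066859$)
$\frac{g{\left(151,-35 \right)}}{45184} + \frac{C}{-3440} = \frac{\left(-1\right) \left(-35\right) - \frac{3}{2 \left(-35\right)} + \frac{1}{3} \cdot 151}{45184} + \frac{879}{13147 \left(-3440\right)} = \left(35 - - \frac{3}{70} + \frac{151}{3}\right) \frac{1}{45184} + \frac{879}{13147} \left(- \frac{1}{3440}\right) = \left(35 + \frac{3}{70} + \frac{151}{3}\right) \frac{1}{45184} - \frac{879}{45225680} = \frac{17929}{210} \cdot \frac{1}{45184} - \frac{879}{45225680} = \frac{17929}{9488640} - \frac{879}{45225680} = \frac{10031383777}{5364127453440}$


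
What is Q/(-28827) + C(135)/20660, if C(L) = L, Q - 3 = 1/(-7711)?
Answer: 5906113495/918481607604 ≈ 0.0064303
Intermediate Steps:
Q = 23132/7711 (Q = 3 + 1/(-7711) = 3 - 1/7711 = 23132/7711 ≈ 2.9999)
Q/(-28827) + C(135)/20660 = (23132/7711)/(-28827) + 135/20660 = (23132/7711)*(-1/28827) + 135*(1/20660) = -23132/222284997 + 27/4132 = 5906113495/918481607604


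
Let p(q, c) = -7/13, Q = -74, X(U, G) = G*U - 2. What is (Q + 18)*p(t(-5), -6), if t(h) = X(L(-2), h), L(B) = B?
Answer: 392/13 ≈ 30.154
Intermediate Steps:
X(U, G) = -2 + G*U
t(h) = -2 - 2*h (t(h) = -2 + h*(-2) = -2 - 2*h)
p(q, c) = -7/13 (p(q, c) = -7*1/13 = -7/13)
(Q + 18)*p(t(-5), -6) = (-74 + 18)*(-7/13) = -56*(-7/13) = 392/13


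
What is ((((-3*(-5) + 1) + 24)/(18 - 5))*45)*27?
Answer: 48600/13 ≈ 3738.5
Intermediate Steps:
((((-3*(-5) + 1) + 24)/(18 - 5))*45)*27 = ((((15 + 1) + 24)/13)*45)*27 = (((16 + 24)*(1/13))*45)*27 = ((40*(1/13))*45)*27 = ((40/13)*45)*27 = (1800/13)*27 = 48600/13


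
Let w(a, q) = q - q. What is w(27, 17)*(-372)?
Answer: 0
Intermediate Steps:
w(a, q) = 0
w(27, 17)*(-372) = 0*(-372) = 0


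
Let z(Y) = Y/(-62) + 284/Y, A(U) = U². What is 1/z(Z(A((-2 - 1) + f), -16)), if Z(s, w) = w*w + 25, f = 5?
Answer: -17422/61353 ≈ -0.28396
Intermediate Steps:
Z(s, w) = 25 + w² (Z(s, w) = w² + 25 = 25 + w²)
z(Y) = 284/Y - Y/62 (z(Y) = Y*(-1/62) + 284/Y = -Y/62 + 284/Y = 284/Y - Y/62)
1/z(Z(A((-2 - 1) + f), -16)) = 1/(284/(25 + (-16)²) - (25 + (-16)²)/62) = 1/(284/(25 + 256) - (25 + 256)/62) = 1/(284/281 - 1/62*281) = 1/(284*(1/281) - 281/62) = 1/(284/281 - 281/62) = 1/(-61353/17422) = -17422/61353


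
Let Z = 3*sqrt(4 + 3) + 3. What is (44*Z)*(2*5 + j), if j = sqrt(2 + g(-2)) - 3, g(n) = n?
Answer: 924 + 924*sqrt(7) ≈ 3368.7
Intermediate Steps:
j = -3 (j = sqrt(2 - 2) - 3 = sqrt(0) - 3 = 0 - 3 = -3)
Z = 3 + 3*sqrt(7) (Z = 3*sqrt(7) + 3 = 3 + 3*sqrt(7) ≈ 10.937)
(44*Z)*(2*5 + j) = (44*(3 + 3*sqrt(7)))*(2*5 - 3) = (132 + 132*sqrt(7))*(10 - 3) = (132 + 132*sqrt(7))*7 = 924 + 924*sqrt(7)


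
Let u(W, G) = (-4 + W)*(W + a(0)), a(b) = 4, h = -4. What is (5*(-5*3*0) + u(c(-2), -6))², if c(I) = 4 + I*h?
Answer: 16384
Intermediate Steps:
c(I) = 4 - 4*I (c(I) = 4 + I*(-4) = 4 - 4*I)
u(W, G) = (-4 + W)*(4 + W) (u(W, G) = (-4 + W)*(W + 4) = (-4 + W)*(4 + W))
(5*(-5*3*0) + u(c(-2), -6))² = (5*(-5*3*0) + (-16 + (4 - 4*(-2))²))² = (5*(-15*0) + (-16 + (4 + 8)²))² = (5*0 + (-16 + 12²))² = (0 + (-16 + 144))² = (0 + 128)² = 128² = 16384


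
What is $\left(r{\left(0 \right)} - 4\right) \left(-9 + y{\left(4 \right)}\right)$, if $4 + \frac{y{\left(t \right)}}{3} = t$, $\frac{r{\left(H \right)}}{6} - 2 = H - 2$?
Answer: $36$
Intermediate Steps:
$r{\left(H \right)} = 6 H$ ($r{\left(H \right)} = 12 + 6 \left(H - 2\right) = 12 + 6 \left(-2 + H\right) = 12 + \left(-12 + 6 H\right) = 6 H$)
$y{\left(t \right)} = -12 + 3 t$
$\left(r{\left(0 \right)} - 4\right) \left(-9 + y{\left(4 \right)}\right) = \left(6 \cdot 0 - 4\right) \left(-9 + \left(-12 + 3 \cdot 4\right)\right) = \left(0 - 4\right) \left(-9 + \left(-12 + 12\right)\right) = - 4 \left(-9 + 0\right) = \left(-4\right) \left(-9\right) = 36$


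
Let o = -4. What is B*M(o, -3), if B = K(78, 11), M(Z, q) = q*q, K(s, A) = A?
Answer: 99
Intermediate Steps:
M(Z, q) = q²
B = 11
B*M(o, -3) = 11*(-3)² = 11*9 = 99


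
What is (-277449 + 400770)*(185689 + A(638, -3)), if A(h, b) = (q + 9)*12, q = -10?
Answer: 22897873317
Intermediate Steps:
A(h, b) = -12 (A(h, b) = (-10 + 9)*12 = -1*12 = -12)
(-277449 + 400770)*(185689 + A(638, -3)) = (-277449 + 400770)*(185689 - 12) = 123321*185677 = 22897873317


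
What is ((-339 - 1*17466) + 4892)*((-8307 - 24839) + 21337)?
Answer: 152489617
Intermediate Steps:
((-339 - 1*17466) + 4892)*((-8307 - 24839) + 21337) = ((-339 - 17466) + 4892)*(-33146 + 21337) = (-17805 + 4892)*(-11809) = -12913*(-11809) = 152489617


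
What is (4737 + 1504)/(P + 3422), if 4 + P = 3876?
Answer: 6241/7294 ≈ 0.85563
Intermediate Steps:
P = 3872 (P = -4 + 3876 = 3872)
(4737 + 1504)/(P + 3422) = (4737 + 1504)/(3872 + 3422) = 6241/7294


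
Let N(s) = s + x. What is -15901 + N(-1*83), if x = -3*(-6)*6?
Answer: -15876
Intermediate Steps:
x = 108 (x = 18*6 = 108)
N(s) = 108 + s (N(s) = s + 108 = 108 + s)
-15901 + N(-1*83) = -15901 + (108 - 1*83) = -15901 + (108 - 83) = -15901 + 25 = -15876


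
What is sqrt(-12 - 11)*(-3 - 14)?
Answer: -17*I*sqrt(23) ≈ -81.529*I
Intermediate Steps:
sqrt(-12 - 11)*(-3 - 14) = sqrt(-23)*(-17) = (I*sqrt(23))*(-17) = -17*I*sqrt(23)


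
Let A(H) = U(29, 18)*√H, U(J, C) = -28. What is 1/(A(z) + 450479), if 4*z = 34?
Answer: 450479/202931322777 + 14*√34/202931322777 ≈ 2.2203e-6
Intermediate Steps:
z = 17/2 (z = (¼)*34 = 17/2 ≈ 8.5000)
A(H) = -28*√H
1/(A(z) + 450479) = 1/(-14*√34 + 450479) = 1/(450479 - 14*√34)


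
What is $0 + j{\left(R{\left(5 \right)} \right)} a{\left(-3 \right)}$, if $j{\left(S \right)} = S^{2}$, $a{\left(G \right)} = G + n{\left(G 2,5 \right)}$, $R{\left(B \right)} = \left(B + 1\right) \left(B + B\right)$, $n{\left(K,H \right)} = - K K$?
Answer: $-140400$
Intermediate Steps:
$n{\left(K,H \right)} = - K^{2}$
$R{\left(B \right)} = 2 B \left(1 + B\right)$ ($R{\left(B \right)} = \left(1 + B\right) 2 B = 2 B \left(1 + B\right)$)
$a{\left(G \right)} = G - 4 G^{2}$ ($a{\left(G \right)} = G - \left(G 2\right)^{2} = G - \left(2 G\right)^{2} = G - 4 G^{2}$)
$0 + j{\left(R{\left(5 \right)} \right)} a{\left(-3 \right)} = 0 + \left(2 \cdot 5 \left(1 + 5\right)\right)^{2} \left(- 3 \left(1 - -12\right)\right) = 0 + \left(2 \cdot 5 \cdot 6\right)^{2} \left(- 3 \left(1 + 12\right)\right) = 0 + 60^{2} \left(\left(-3\right) 13\right) = 0 + 3600 \left(-39\right) = 0 - 140400 = -140400$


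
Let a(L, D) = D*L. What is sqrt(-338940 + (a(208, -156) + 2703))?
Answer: 3*I*sqrt(40965) ≈ 607.19*I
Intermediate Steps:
sqrt(-338940 + (a(208, -156) + 2703)) = sqrt(-338940 + (-156*208 + 2703)) = sqrt(-338940 + (-32448 + 2703)) = sqrt(-338940 - 29745) = sqrt(-368685) = 3*I*sqrt(40965)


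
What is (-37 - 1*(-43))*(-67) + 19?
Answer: -383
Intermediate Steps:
(-37 - 1*(-43))*(-67) + 19 = (-37 + 43)*(-67) + 19 = 6*(-67) + 19 = -402 + 19 = -383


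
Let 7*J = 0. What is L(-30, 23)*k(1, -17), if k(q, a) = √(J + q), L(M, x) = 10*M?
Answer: -300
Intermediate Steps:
J = 0 (J = (⅐)*0 = 0)
k(q, a) = √q (k(q, a) = √(0 + q) = √q)
L(-30, 23)*k(1, -17) = (10*(-30))*√1 = -300*1 = -300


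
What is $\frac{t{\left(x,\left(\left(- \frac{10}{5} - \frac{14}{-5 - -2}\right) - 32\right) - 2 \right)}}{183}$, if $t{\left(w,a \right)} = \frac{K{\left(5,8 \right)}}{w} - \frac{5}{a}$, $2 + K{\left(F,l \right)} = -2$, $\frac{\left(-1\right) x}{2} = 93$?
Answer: $\frac{1583}{1599786} \approx 0.00098951$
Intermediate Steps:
$x = -186$ ($x = \left(-2\right) 93 = -186$)
$K{\left(F,l \right)} = -4$ ($K{\left(F,l \right)} = -2 - 2 = -4$)
$t{\left(w,a \right)} = - \frac{5}{a} - \frac{4}{w}$ ($t{\left(w,a \right)} = - \frac{4}{w} - \frac{5}{a} = - \frac{5}{a} - \frac{4}{w}$)
$\frac{t{\left(x,\left(\left(- \frac{10}{5} - \frac{14}{-5 - -2}\right) - 32\right) - 2 \right)}}{183} = \frac{- \frac{5}{\left(\left(- \frac{10}{5} - \frac{14}{-5 - -2}\right) - 32\right) - 2} - \frac{4}{-186}}{183} = \left(- \frac{5}{\left(\left(\left(-10\right) \frac{1}{5} - \frac{14}{-5 + 2}\right) - 32\right) - 2} - - \frac{2}{93}\right) \frac{1}{183} = \left(- \frac{5}{\left(\left(-2 - \frac{14}{-3}\right) - 32\right) - 2} + \frac{2}{93}\right) \frac{1}{183} = \left(- \frac{5}{\left(\left(-2 - - \frac{14}{3}\right) - 32\right) - 2} + \frac{2}{93}\right) \frac{1}{183} = \left(- \frac{5}{\left(\left(-2 + \frac{14}{3}\right) - 32\right) - 2} + \frac{2}{93}\right) \frac{1}{183} = \left(- \frac{5}{\left(\frac{8}{3} - 32\right) - 2} + \frac{2}{93}\right) \frac{1}{183} = \left(- \frac{5}{- \frac{88}{3} - 2} + \frac{2}{93}\right) \frac{1}{183} = \left(- \frac{5}{- \frac{94}{3}} + \frac{2}{93}\right) \frac{1}{183} = \left(\left(-5\right) \left(- \frac{3}{94}\right) + \frac{2}{93}\right) \frac{1}{183} = \left(\frac{15}{94} + \frac{2}{93}\right) \frac{1}{183} = \frac{1583}{8742} \cdot \frac{1}{183} = \frac{1583}{1599786}$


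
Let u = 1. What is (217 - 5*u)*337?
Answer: 71444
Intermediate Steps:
(217 - 5*u)*337 = (217 - 5*1)*337 = (217 - 5)*337 = 212*337 = 71444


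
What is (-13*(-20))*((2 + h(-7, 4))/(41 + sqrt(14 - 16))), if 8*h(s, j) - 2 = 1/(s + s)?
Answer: 668915/47124 - 16315*I*sqrt(2)/47124 ≈ 14.195 - 0.48962*I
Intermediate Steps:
h(s, j) = 1/4 + 1/(16*s) (h(s, j) = 1/4 + 1/(8*(s + s)) = 1/4 + 1/(8*((2*s))) = 1/4 + (1/(2*s))/8 = 1/4 + 1/(16*s))
(-13*(-20))*((2 + h(-7, 4))/(41 + sqrt(14 - 16))) = (-13*(-20))*((2 + (1/16)*(1 + 4*(-7))/(-7))/(41 + sqrt(14 - 16))) = 260*((2 + (1/16)*(-1/7)*(1 - 28))/(41 + sqrt(-2))) = 260*((2 + (1/16)*(-1/7)*(-27))/(41 + I*sqrt(2))) = 260*((2 + 27/112)/(41 + I*sqrt(2))) = 260*(251/(112*(41 + I*sqrt(2)))) = 16315/(28*(41 + I*sqrt(2)))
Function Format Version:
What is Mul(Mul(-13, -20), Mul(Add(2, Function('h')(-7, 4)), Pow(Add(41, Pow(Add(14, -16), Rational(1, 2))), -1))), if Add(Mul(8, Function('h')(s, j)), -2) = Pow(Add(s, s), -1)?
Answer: Add(Rational(668915, 47124), Mul(Rational(-16315, 47124), I, Pow(2, Rational(1, 2)))) ≈ Add(14.195, Mul(-0.48962, I))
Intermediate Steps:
Function('h')(s, j) = Add(Rational(1, 4), Mul(Rational(1, 16), Pow(s, -1))) (Function('h')(s, j) = Add(Rational(1, 4), Mul(Rational(1, 8), Pow(Add(s, s), -1))) = Add(Rational(1, 4), Mul(Rational(1, 8), Pow(Mul(2, s), -1))) = Add(Rational(1, 4), Mul(Rational(1, 8), Mul(Rational(1, 2), Pow(s, -1)))) = Add(Rational(1, 4), Mul(Rational(1, 16), Pow(s, -1))))
Mul(Mul(-13, -20), Mul(Add(2, Function('h')(-7, 4)), Pow(Add(41, Pow(Add(14, -16), Rational(1, 2))), -1))) = Mul(Mul(-13, -20), Mul(Add(2, Mul(Rational(1, 16), Pow(-7, -1), Add(1, Mul(4, -7)))), Pow(Add(41, Pow(Add(14, -16), Rational(1, 2))), -1))) = Mul(260, Mul(Add(2, Mul(Rational(1, 16), Rational(-1, 7), Add(1, -28))), Pow(Add(41, Pow(-2, Rational(1, 2))), -1))) = Mul(260, Mul(Add(2, Mul(Rational(1, 16), Rational(-1, 7), -27)), Pow(Add(41, Mul(I, Pow(2, Rational(1, 2)))), -1))) = Mul(260, Mul(Add(2, Rational(27, 112)), Pow(Add(41, Mul(I, Pow(2, Rational(1, 2)))), -1))) = Mul(260, Mul(Rational(251, 112), Pow(Add(41, Mul(I, Pow(2, Rational(1, 2)))), -1))) = Mul(Rational(16315, 28), Pow(Add(41, Mul(I, Pow(2, Rational(1, 2)))), -1))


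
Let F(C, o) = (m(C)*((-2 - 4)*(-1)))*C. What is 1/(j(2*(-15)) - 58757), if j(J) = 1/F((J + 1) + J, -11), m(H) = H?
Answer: -20886/1227198701 ≈ -1.7019e-5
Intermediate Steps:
F(C, o) = 6*C² (F(C, o) = (C*((-2 - 4)*(-1)))*C = (C*(-6*(-1)))*C = (C*6)*C = (6*C)*C = 6*C²)
j(J) = 1/(6*(1 + 2*J)²) (j(J) = 1/(6*((J + 1) + J)²) = 1/(6*((1 + J) + J)²) = 1/(6*(1 + 2*J)²))
1/(j(2*(-15)) - 58757) = 1/(1/(6*(1 + 2*(2*(-15)))²) - 58757) = 1/(1/(6*(1 + 2*(-30))²) - 58757) = 1/(1/(6*(1 - 60)²) - 58757) = 1/((⅙)/(-59)² - 58757) = 1/((⅙)*(1/3481) - 58757) = 1/(1/20886 - 58757) = 1/(-1227198701/20886) = -20886/1227198701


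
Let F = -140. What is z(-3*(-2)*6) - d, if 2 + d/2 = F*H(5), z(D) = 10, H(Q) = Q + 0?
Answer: 1414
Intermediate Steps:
H(Q) = Q
d = -1404 (d = -4 + 2*(-140*5) = -4 + 2*(-700) = -4 - 1400 = -1404)
z(-3*(-2)*6) - d = 10 - 1*(-1404) = 10 + 1404 = 1414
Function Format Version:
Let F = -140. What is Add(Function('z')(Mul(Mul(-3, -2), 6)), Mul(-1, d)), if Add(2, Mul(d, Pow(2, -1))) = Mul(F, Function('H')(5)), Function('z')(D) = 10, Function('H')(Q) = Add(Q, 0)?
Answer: 1414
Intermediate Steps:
Function('H')(Q) = Q
d = -1404 (d = Add(-4, Mul(2, Mul(-140, 5))) = Add(-4, Mul(2, -700)) = Add(-4, -1400) = -1404)
Add(Function('z')(Mul(Mul(-3, -2), 6)), Mul(-1, d)) = Add(10, Mul(-1, -1404)) = Add(10, 1404) = 1414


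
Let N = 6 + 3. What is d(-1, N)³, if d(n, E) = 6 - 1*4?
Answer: 8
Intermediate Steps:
N = 9
d(n, E) = 2 (d(n, E) = 6 - 4 = 2)
d(-1, N)³ = 2³ = 8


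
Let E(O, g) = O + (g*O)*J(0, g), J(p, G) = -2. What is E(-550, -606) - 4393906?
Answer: -5061056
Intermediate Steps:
E(O, g) = O - 2*O*g (E(O, g) = O + (g*O)*(-2) = O + (O*g)*(-2) = O - 2*O*g)
E(-550, -606) - 4393906 = -550*(1 - 2*(-606)) - 4393906 = -550*(1 + 1212) - 4393906 = -550*1213 - 4393906 = -667150 - 4393906 = -5061056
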